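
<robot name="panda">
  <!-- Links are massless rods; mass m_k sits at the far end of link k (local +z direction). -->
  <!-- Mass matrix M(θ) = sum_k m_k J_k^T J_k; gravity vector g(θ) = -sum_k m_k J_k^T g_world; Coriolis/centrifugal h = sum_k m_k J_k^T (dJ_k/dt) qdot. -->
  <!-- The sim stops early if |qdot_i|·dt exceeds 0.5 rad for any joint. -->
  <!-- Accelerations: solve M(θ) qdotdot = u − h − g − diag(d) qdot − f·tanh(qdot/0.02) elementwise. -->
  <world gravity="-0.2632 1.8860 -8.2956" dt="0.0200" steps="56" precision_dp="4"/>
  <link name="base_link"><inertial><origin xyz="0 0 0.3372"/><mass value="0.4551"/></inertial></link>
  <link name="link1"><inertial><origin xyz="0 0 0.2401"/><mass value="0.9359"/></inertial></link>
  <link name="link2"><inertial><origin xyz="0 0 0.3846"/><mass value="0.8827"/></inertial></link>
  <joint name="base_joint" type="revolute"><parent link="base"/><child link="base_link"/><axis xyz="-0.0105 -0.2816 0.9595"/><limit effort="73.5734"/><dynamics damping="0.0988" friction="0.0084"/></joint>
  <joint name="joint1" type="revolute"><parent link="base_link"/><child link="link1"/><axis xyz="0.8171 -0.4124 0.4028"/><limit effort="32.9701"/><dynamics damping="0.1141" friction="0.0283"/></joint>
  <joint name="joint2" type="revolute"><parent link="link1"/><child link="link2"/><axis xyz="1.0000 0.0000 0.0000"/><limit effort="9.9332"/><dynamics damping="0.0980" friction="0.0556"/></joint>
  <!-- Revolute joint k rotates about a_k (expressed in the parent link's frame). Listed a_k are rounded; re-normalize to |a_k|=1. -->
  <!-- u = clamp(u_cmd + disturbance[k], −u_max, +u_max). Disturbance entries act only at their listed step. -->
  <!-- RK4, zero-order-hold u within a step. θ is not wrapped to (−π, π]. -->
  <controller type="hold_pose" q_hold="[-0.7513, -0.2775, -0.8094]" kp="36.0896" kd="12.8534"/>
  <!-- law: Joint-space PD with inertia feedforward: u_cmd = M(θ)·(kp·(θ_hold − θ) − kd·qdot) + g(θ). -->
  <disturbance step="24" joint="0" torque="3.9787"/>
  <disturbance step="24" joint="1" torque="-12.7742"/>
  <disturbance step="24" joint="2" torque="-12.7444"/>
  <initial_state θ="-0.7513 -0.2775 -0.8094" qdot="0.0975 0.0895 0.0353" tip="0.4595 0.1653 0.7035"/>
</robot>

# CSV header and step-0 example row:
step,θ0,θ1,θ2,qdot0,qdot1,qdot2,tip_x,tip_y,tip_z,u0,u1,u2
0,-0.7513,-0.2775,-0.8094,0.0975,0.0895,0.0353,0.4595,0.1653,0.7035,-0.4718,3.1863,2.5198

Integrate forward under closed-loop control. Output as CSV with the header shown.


step,θ0,θ1,θ2,qdot0,qdot1,qdot2,tip_x,tip_y,tip_z,u0,u1,u2
1,-0.7497,-0.2758,-0.8090,0.0672,0.0744,0.0100,0.4583,0.1658,0.7046,-0.3389,3.3263,2.5742
2,-0.7485,-0.2746,-0.8088,0.0487,0.0527,0.0058,0.4574,0.1663,0.7053,-0.2326,3.4387,2.6121
3,-0.7477,-0.2737,-0.8087,0.0347,0.0346,0.0047,0.4567,0.1666,0.7058,-0.1474,3.5288,2.6414
4,-0.7471,-0.2731,-0.8087,0.0237,0.0207,0.0037,0.4563,0.1668,0.7062,-0.0796,3.6005,2.6644
5,-0.7467,-0.2728,-0.8086,0.0147,0.0110,0.0023,0.4561,0.1669,0.7064,-0.0257,3.6563,2.6821
6,-0.7465,-0.2727,-0.8085,0.0075,0.0043,0.0008,0.4559,0.1670,0.7065,0.0166,3.6989,2.6953
7,-0.7464,-0.2726,-0.8085,0.0019,-0.0002,-0.0003,0.4559,0.1671,0.7065,0.0496,3.7312,2.7048
8,-0.7464,-0.2727,-0.8086,-0.0023,-0.0033,-0.0010,0.4559,0.1671,0.7065,0.0753,3.7555,2.7116
9,-0.7465,-0.2728,-0.8086,-0.0054,-0.0055,-0.0014,0.4560,0.1670,0.7064,0.0951,3.7741,2.7166
10,-0.7466,-0.2729,-0.8086,-0.0076,-0.0069,-0.0017,0.4560,0.1670,0.7063,0.1104,3.7882,2.7202
11,-0.7468,-0.2730,-0.8086,-0.0091,-0.0078,-0.0019,0.4562,0.1669,0.7062,0.1223,3.7991,2.7230
12,-0.7470,-0.2732,-0.8087,-0.0101,-0.0083,-0.0019,0.4563,0.1669,0.7061,0.1313,3.8075,2.7250
13,-0.7472,-0.2734,-0.8087,-0.0107,-0.0085,-0.0020,0.4564,0.1668,0.7060,0.1383,3.8140,2.7266
14,-0.7474,-0.2735,-0.8088,-0.0110,-0.0086,-0.0020,0.4566,0.1667,0.7059,0.1436,3.8191,2.7278
15,-0.7476,-0.2737,-0.8088,-0.0111,-0.0085,-0.0019,0.4567,0.1666,0.7058,0.1476,3.8231,2.7287
16,-0.7478,-0.2739,-0.8088,-0.0109,-0.0083,-0.0019,0.4569,0.1665,0.7057,0.1506,3.8262,2.7295
17,-0.7480,-0.2740,-0.8089,-0.0107,-0.0081,-0.0018,0.4570,0.1665,0.7056,0.1528,3.8287,2.7301
18,-0.7483,-0.2742,-0.8089,-0.0103,-0.0078,-0.0018,0.4572,0.1664,0.7055,0.1544,3.8306,2.7306
19,-0.7485,-0.2743,-0.8090,-0.0099,-0.0075,-0.0017,0.4573,0.1663,0.7054,0.1555,3.8322,2.7310
20,-0.7486,-0.2745,-0.8090,-0.0095,-0.0072,-0.0016,0.4574,0.1662,0.7053,0.1563,3.8335,2.7314
21,-0.7488,-0.2746,-0.8090,-0.0090,-0.0069,-0.0015,0.4575,0.1662,0.7052,0.1568,3.8345,2.7317
22,-0.7490,-0.2748,-0.8091,-0.0085,-0.0066,-0.0015,0.4576,0.1661,0.7051,0.1570,3.8354,2.7319
23,-0.7492,-0.2749,-0.8091,-0.0080,-0.0062,-0.0014,0.4578,0.1660,0.7050,0.1572,3.8361,2.7322
24,-0.7493,-0.2750,-0.8091,-0.0076,-0.0059,-0.0013,0.4579,0.1660,0.7049,4.1359,-8.9375,-9.9332
25,-0.7489,-0.2734,-0.8303,0.0693,0.1280,-2.0672,0.4583,0.1699,0.6985,-0.8928,7.2334,6.0615
26,-0.7469,-0.2727,-0.8640,0.1186,-0.0400,-1.3289,0.4590,0.1766,0.6876,-0.6689,6.5516,5.3411
27,-0.7445,-0.2742,-0.8856,0.1197,-0.1014,-0.8425,0.4595,0.1813,0.6799,-0.4884,5.9889,4.7695
28,-0.7422,-0.2765,-0.8990,0.1041,-0.1181,-0.5048,0.4600,0.1846,0.6746,-0.3438,5.5357,4.3174
29,-0.7404,-0.2788,-0.9067,0.0826,-0.1127,-0.2676,0.4604,0.1868,0.6711,-0.2283,5.1718,3.9602
30,-0.7389,-0.2809,-0.9104,0.0606,-0.0976,-0.0999,0.4607,0.1881,0.6691,-0.1363,4.8804,3.6782
31,-0.7379,-0.2827,-0.9112,0.0370,-0.0728,0.0083,0.4610,0.1888,0.6682,-0.0634,4.6476,3.4602
32,-0.7375,-0.2836,-0.9107,0.0021,-0.0212,0.0379,0.4611,0.1889,0.6680,-0.0066,4.4617,3.3092
33,-0.7377,-0.2837,-0.9097,-0.0206,0.0122,0.0642,0.4612,0.1887,0.6683,0.0354,4.3189,3.1924
34,-0.7383,-0.2833,-0.9081,-0.0327,0.0286,0.0926,0.4612,0.1882,0.6689,0.0672,4.2115,3.1003
35,-0.7390,-0.2826,-0.9061,-0.0406,0.0390,0.1139,0.4612,0.1875,0.6699,0.0918,4.1271,3.0278
36,-0.7399,-0.2817,-0.9037,-0.0457,0.0461,0.1283,0.4611,0.1867,0.6710,0.1107,4.0603,2.9709
37,-0.7408,-0.2808,-0.9010,-0.0489,0.0507,0.1370,0.4611,0.1858,0.6722,0.1252,4.0073,2.9264
38,-0.7418,-0.2797,-0.8982,-0.0506,0.0535,0.1415,0.4610,0.1848,0.6735,0.1363,3.9653,2.8917
39,-0.7428,-0.2787,-0.8954,-0.0512,0.0548,0.1427,0.4609,0.1839,0.6748,0.1445,3.9321,2.8648
40,-0.7438,-0.2776,-0.8925,-0.0509,0.0551,0.1416,0.4607,0.1829,0.6761,0.1506,3.9058,2.8441
41,-0.7448,-0.2765,-0.8897,-0.0500,0.0544,0.1387,0.4606,0.1820,0.6774,0.1549,3.8852,2.8282
42,-0.7458,-0.2754,-0.8870,-0.0485,0.0532,0.1345,0.4605,0.1810,0.6787,0.1580,3.8690,2.8161
43,-0.7468,-0.2743,-0.8844,-0.0468,0.0515,0.1295,0.4604,0.1801,0.6800,0.1600,3.8564,2.8071
44,-0.7477,-0.2733,-0.8818,-0.0448,0.0494,0.1240,0.4602,0.1793,0.6812,0.1612,3.8466,2.8004
45,-0.7486,-0.2724,-0.8794,-0.0426,0.0472,0.1181,0.4601,0.1784,0.6823,0.1619,3.8390,2.7956
46,-0.7494,-0.2714,-0.8771,-0.0404,0.0449,0.1120,0.4600,0.1776,0.6834,0.1621,3.8333,2.7922
47,-0.7502,-0.2706,-0.8749,-0.0382,0.0425,0.1059,0.4599,0.1769,0.6844,0.1619,3.8289,2.7899
48,-0.7509,-0.2698,-0.8729,-0.0360,0.0401,0.0999,0.4598,0.1762,0.6854,0.1616,3.8256,2.7885
49,-0.7516,-0.2690,-0.8709,-0.0339,0.0377,0.0939,0.4596,0.1755,0.6863,0.1611,3.8232,2.7878
50,-0.7523,-0.2682,-0.8691,-0.0319,0.0355,0.0881,0.4595,0.1749,0.6871,0.1604,3.8214,2.7875
51,-0.7529,-0.2676,-0.8674,-0.0299,0.0334,0.0824,0.4594,0.1743,0.6879,0.1597,3.8201,2.7877
52,-0.7535,-0.2669,-0.8658,-0.0281,0.0314,0.0769,0.4593,0.1737,0.6887,0.1590,3.8192,2.7880
53,-0.7540,-0.2663,-0.8643,-0.0264,0.0295,0.0717,0.4592,0.1732,0.6894,0.1583,3.8186,2.7886
54,-0.7545,-0.2657,-0.8629,-0.0248,0.0278,0.0666,0.4591,0.1727,0.6900,0.1576,3.8182,2.7893
55,-0.7550,-0.2652,-0.8616,-0.0233,0.0262,0.0619,0.4590,0.1722,0.6906,0.1569,3.8179,2.7901
56,-0.7555,-0.2647,-0.8605,-0.0219,0.0248,0.0573,0.4590,0.1718,0.6912,,,


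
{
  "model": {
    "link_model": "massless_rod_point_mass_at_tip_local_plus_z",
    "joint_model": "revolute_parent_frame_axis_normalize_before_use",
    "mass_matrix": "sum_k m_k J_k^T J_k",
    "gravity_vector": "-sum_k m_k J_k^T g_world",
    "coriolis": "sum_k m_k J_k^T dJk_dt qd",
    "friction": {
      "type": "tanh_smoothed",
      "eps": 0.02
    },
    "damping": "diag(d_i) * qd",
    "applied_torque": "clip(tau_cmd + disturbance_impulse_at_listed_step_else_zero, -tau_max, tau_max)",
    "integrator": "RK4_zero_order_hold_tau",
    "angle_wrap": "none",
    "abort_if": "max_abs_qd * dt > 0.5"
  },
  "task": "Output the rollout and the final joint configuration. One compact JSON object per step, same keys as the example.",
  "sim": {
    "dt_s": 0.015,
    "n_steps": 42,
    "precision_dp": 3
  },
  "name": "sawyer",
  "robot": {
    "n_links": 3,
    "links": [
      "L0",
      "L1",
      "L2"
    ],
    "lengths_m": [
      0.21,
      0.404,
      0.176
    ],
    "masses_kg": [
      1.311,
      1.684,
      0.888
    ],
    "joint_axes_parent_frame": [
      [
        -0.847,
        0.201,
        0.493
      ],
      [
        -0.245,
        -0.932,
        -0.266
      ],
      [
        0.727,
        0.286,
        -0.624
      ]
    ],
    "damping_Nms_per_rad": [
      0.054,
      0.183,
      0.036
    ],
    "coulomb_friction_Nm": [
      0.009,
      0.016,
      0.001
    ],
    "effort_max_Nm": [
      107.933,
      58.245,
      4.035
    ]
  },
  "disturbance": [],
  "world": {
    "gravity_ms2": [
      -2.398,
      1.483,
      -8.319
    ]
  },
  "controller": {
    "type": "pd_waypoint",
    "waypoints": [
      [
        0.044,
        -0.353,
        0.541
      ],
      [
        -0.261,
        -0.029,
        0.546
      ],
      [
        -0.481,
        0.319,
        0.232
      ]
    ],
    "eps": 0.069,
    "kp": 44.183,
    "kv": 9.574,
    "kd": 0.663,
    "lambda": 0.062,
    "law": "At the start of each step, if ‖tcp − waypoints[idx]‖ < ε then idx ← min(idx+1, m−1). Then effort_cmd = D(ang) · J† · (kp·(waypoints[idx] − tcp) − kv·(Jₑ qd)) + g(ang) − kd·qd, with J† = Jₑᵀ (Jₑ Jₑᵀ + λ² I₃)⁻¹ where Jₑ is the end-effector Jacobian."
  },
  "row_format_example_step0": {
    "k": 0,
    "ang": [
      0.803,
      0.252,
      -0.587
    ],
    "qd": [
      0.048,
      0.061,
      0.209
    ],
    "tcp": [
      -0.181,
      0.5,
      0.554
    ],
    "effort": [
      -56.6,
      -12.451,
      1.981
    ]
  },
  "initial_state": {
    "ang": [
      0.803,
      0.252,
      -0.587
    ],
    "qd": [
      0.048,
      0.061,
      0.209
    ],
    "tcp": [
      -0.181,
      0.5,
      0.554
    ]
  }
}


{"k":1,"ang":[0.795,0.25,-0.607],"qd":[-1.063,-0.342,-2.852],"tcp":[-0.181,0.497,0.555],"effort":[-50.189,-12.194,3.758]}
{"k":2,"ang":[0.773,0.244,-0.646],"qd":[-1.857,-0.428,-2.333],"tcp":[-0.179,0.489,0.56],"effort":[-43.247,-11.26,2.901]}
{"k":3,"ang":[0.741,0.236,-0.682],"qd":[-2.522,-0.593,-2.341],"tcp":[-0.174,0.477,0.57],"effort":[-37.264,-10.526,2.538]}
{"k":4,"ang":[0.699,0.226,-0.716],"qd":[-3.043,-0.778,-2.222],"tcp":[-0.168,0.461,0.583],"effort":[-31.904,-9.758,2.155]}
{"k":5,"ang":[0.65,0.213,-0.749],"qd":[-3.439,-0.988,-2.083],"tcp":[-0.159,0.441,0.598],"effort":[-27.125,-8.951,1.819]}
{"k":6,"ang":[0.596,0.196,-0.779],"qd":[-3.722,-1.216,-1.917],"tcp":[-0.149,0.418,0.616],"effort":[-22.844,-8.091,1.513]}
{"k":7,"ang":[0.539,0.176,-0.806],"qd":[-3.907,-1.449,-1.731],"tcp":[-0.137,0.393,0.634],"effort":[-18.996,-7.183,1.235]}
{"k":8,"ang":[0.48,0.153,-0.831],"qd":[-4.009,-1.679,-1.534],"tcp":[-0.125,0.365,0.652],"effort":[-15.52,-6.237,0.981]}
{"k":9,"ang":[0.419,0.126,-0.852],"qd":[-4.043,-1.895,-1.331],"tcp":[-0.111,0.335,0.67],"effort":[-12.369,-5.269,0.752]}
{"k":10,"ang":[0.359,0.096,-0.871],"qd":[-4.023,-2.089,-1.13],"tcp":[-0.097,0.302,0.687],"effort":[-9.499,-4.291,0.545]}
{"k":11,"ang":[0.299,0.064,-0.886],"qd":[-3.961,-2.255,-0.937],"tcp":[-0.082,0.269,0.703],"effort":[-6.879,-3.321,0.36]}
{"k":12,"ang":[0.24,0.029,-0.899],"qd":[-3.869,-2.389,-0.758],"tcp":[-0.067,0.233,0.717],"effort":[-4.481,-2.372,0.198]}
{"k":13,"ang":[0.183,-0.008,-0.909],"qd":[-3.756,-2.489,-0.595],"tcp":[-0.052,0.197,0.729],"effort":[-2.284,-1.46,0.058]}
{"k":14,"ang":[0.128,-0.046,-0.917],"qd":[-3.628,-2.556,-0.451],"tcp":[-0.038,0.161,0.739],"effort":[-0.273,-0.596,-0.062]}
{"k":15,"ang":[0.075,-0.084,-0.923],"qd":[-3.492,-2.59,-0.329],"tcp":[-0.024,0.124,0.747],"effort":[1.565,0.207,-0.162]}
{"k":16,"ang":[0.023,-0.123,-0.927],"qd":[-3.351,-2.594,-0.227],"tcp":[-0.01,0.087,0.753],"effort":[3.238,0.941,-0.243]}
{"k":17,"ang":[-0.026,-0.162,-0.93],"qd":[-3.207,-2.57,-0.146],"tcp":[0.003,0.05,0.756],"effort":[4.756,1.598,-0.307]}
{"k":18,"ang":[-0.073,-0.2,-0.931],"qd":[-3.063,-2.523,-0.085],"tcp":[0.015,0.015,0.758],"effort":[6.122,2.174,-0.355]}
{"k":19,"ang":[-0.118,-0.237,-0.932],"qd":[-2.92,-2.456,-0.041],"tcp":[0.026,-0.02,0.757],"effort":[7.343,2.666,-0.388]}
{"k":20,"ang":[-0.16,-0.273,-0.932],"qd":[-2.778,-2.372,-0.013],"tcp":[0.036,-0.053,0.755],"effort":[8.424,3.076,-0.409]}
{"k":21,"ang":[-0.201,-0.308,-0.932],"qd":[-2.638,-2.275,0.001],"tcp":[0.045,-0.085,0.751],"effort":[9.371,3.406,-0.418]}
{"k":22,"ang":[-0.24,-0.342,-0.932],"qd":[-2.5,-2.168,0.004],"tcp":[0.054,-0.115,0.745],"effort":[10.189,3.66,-0.417]}
{"k":23,"ang":[-0.276,-0.373,-0.932],"qd":[-2.364,-2.055,-0.002],"tcp":[0.061,-0.144,0.739],"effort":[10.885,3.846,-0.408]}
{"k":24,"ang":[-0.31,-0.403,-0.932],"qd":[-2.231,-1.937,-0.015],"tcp":[0.068,-0.171,0.732],"effort":[11.466,3.968,-0.393]}
{"k":25,"ang":[-0.343,-0.431,-0.933],"qd":[-2.1,-1.817,-0.033],"tcp":[0.073,-0.196,0.724],"effort":[11.941,4.037,-0.372]}
{"k":26,"ang":[-0.373,-0.458,-0.933],"qd":[-1.972,-1.698,-0.056],"tcp":[0.078,-0.219,0.716],"effort":[12.318,4.058,-0.346]}
{"k":27,"ang":[-0.402,-0.482,-0.934],"qd":[-1.847,-1.58,-0.082],"tcp":[0.082,-0.241,0.707],"effort":[12.605,4.041,-0.316]}
{"k":28,"ang":[-0.429,-0.505,-0.936],"qd":[-1.726,-1.466,-0.11],"tcp":[0.086,-0.261,0.699],"effort":[12.812,3.993,-0.284]}
{"k":29,"ang":[-0.454,-0.526,-0.937],"qd":[-1.608,-1.356,-0.138],"tcp":[0.088,-0.279,0.69],"effort":[12.946,3.92,-0.25]}
{"k":30,"ang":[-0.477,-0.546,-0.94],"qd":[-1.493,-1.251,-0.167],"tcp":[0.091,-0.296,0.682],"effort":[13.017,3.829,-0.216]}
{"k":31,"ang":[-0.499,-0.564,-0.942],"qd":[-1.383,-1.151,-0.195],"tcp":[0.093,-0.311,0.673],"effort":[13.032,3.726,-0.181]}
{"k":32,"ang":[-0.519,-0.58,-0.945],"qd":[-1.277,-1.057,-0.221],"tcp":[0.094,-0.325,0.666],"effort":[12.999,3.615,-0.146]}
{"k":33,"ang":[-0.537,-0.596,-0.949],"qd":[-1.176,-0.969,-0.247],"tcp":[0.095,-0.337,0.658],"effort":[12.925,3.501,-0.113]}
{"k":34,"ang":[-0.554,-0.609,-0.953],"qd":[-1.079,-0.888,-0.271],"tcp":[0.096,-0.349,0.651],"effort":[12.818,3.386,-0.08]}
{"k":35,"ang":[-0.569,-0.622,-0.957],"qd":[-0.987,-0.812,-0.293],"tcp":[0.097,-0.359,0.644],"effort":[12.681,3.273,-0.049]}
{"k":36,"ang":[-0.584,-0.634,-0.961],"qd":[-0.899,-0.742,-0.313],"tcp":[0.097,-0.368,0.638],"effort":[12.522,3.164,-0.019]}
{"k":37,"ang":[-0.596,-0.645,-0.966],"qd":[-0.817,-0.678,-0.332],"tcp":[0.098,-0.376,0.632],"effort":[12.345,3.06,0.009]}
{"k":38,"ang":[-0.608,-0.654,-0.971],"qd":[-0.739,-0.62,-0.348],"tcp":[0.098,-0.383,0.627],"effort":[12.154,2.963,0.036]}
{"k":39,"ang":[-0.619,-0.663,-0.977],"qd":[-0.666,-0.566,-0.363],"tcp":[0.098,-0.39,0.622],"effort":[11.953,2.872,0.061]}
{"k":40,"ang":[-0.628,-0.671,-0.982],"qd":[-0.597,-0.517,-0.377],"tcp":[0.098,-0.396,0.617],"effort":[11.745,2.789,0.085]}
{"k":41,"ang":[-0.637,-0.679,-0.988],"qd":[-0.534,-0.472,-0.388],"tcp":[0.098,-0.401,0.613],"effort":[11.534,2.713,0.106]}
{"k":42,"ang":[-0.644,-0.685,-0.994],"qd":[-0.474,-0.432,-0.399],"tcp":[0.098,-0.405,0.609]}
{"summary": "final ang (rad): -0.644 -0.685 -0.994"}


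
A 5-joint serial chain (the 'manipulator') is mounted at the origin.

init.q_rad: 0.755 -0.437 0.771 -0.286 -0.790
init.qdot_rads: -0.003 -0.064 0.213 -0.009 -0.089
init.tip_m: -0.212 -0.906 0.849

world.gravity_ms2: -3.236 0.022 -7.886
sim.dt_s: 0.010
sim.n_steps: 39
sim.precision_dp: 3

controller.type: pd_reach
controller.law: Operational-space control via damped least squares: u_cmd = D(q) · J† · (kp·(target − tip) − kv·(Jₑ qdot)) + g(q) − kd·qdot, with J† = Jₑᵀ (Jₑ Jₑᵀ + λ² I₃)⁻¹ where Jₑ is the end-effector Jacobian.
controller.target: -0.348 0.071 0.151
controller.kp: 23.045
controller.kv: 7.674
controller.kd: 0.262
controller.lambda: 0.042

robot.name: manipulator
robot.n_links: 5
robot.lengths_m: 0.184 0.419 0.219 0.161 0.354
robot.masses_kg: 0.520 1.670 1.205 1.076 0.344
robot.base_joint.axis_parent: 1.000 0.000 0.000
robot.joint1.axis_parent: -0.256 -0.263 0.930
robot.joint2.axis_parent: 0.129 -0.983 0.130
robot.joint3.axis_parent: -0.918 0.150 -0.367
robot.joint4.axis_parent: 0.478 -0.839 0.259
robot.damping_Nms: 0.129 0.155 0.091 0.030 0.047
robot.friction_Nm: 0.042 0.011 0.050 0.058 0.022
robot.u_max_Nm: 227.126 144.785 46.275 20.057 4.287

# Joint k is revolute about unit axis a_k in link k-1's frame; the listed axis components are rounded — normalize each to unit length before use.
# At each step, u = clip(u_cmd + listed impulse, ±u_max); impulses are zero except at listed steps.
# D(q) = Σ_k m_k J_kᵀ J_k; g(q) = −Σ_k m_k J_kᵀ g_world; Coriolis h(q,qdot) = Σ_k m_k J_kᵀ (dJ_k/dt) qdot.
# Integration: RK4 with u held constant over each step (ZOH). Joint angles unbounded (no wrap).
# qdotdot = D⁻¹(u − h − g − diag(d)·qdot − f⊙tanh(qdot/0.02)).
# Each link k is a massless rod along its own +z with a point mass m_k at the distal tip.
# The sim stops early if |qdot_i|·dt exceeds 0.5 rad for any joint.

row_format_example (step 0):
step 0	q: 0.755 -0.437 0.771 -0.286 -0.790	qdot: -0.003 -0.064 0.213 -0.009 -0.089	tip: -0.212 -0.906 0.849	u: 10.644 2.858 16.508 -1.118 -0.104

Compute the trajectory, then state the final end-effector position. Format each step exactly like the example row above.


step 1	q: 0.756 -0.439 0.778 -0.286 -0.799	qdot: 0.160 -0.369 1.260 0.061 -1.656	tip: -0.214 -0.904 0.849	u: 8.364 2.722 14.693 -0.889 0.262
step 2	q: 0.758 -0.444 0.795 -0.284 -0.821	qdot: 0.334 -0.512 2.142 0.310 -2.788	tip: -0.215 -0.901 0.846	u: 5.956 2.524 12.885 -0.680 0.476
step 3	q: 0.762 -0.449 0.821 -0.279 -0.853	qdot: 0.513 -0.518 2.879 0.714 -3.555	tip: -0.218 -0.896 0.843	u: 3.267 2.284 11.119 -0.481 0.574
step 4	q: 0.768 -0.454 0.852 -0.269 -0.891	qdot: 0.689 -0.426 3.493 1.230 -4.029	tip: -0.221 -0.889 0.839	u: 0.177 2.015 9.435 -0.281 0.590
step 5	q: 0.776 -0.457 0.890 -0.254 -0.933	qdot: 0.853 -0.272 4.001 1.810 -4.275	tip: -0.226 -0.882 0.833	u: -3.331 1.721 7.864 -0.072 0.550
step 6	q: 0.785 -0.459 0.932 -0.233 -0.976	qdot: 0.994 -0.088 4.421 2.405 -4.349	tip: -0.232 -0.873 0.827	u: -7.177 1.393 6.424 0.150 0.477
step 7	q: 0.796 -0.459 0.978 -0.207 -1.019	qdot: 1.106 0.097 4.766 2.961 -4.303	tip: -0.239 -0.864 0.819	u: -11.225 1.018 5.122 0.388 0.389
step 8	q: 0.807 -0.457 1.027 -0.175 -1.062	qdot: 1.184 0.263 5.049 3.430 -4.179	tip: -0.246 -0.853 0.810	u: -15.306 0.584 3.951 0.642 0.300
step 9	q: 0.819 -0.454 1.079 -0.139 -1.103	qdot: 1.225 0.398 5.280 3.776 -4.014	tip: -0.255 -0.843 0.800	u: -19.238 0.082 2.900 0.910 0.221
step 10	q: 0.832 -0.450 1.132 -0.100 -1.142	qdot: 1.230 0.492 5.467 3.970 -3.834	tip: -0.264 -0.832 0.788	u: -22.855 -0.485 1.951 1.189 0.155
step 11	q: 0.844 -0.445 1.188 -0.060 -1.179	qdot: 1.202 0.541 5.617 4.004 -3.657	tip: -0.274 -0.821 0.775	u: -26.005 -1.110 1.090 1.470 0.106
step 12	q: 0.856 -0.439 1.245 -0.021 -1.215	qdot: 1.147 0.549 5.736 3.889 -3.494	tip: -0.284 -0.810 0.761	u: -28.566 -1.775 0.301 1.744 0.072
step 13	q: 0.867 -0.434 1.303 0.017 -1.249	qdot: 1.070 0.523 5.828 3.655 -3.344	tip: -0.295 -0.798 0.747	u: -30.455 -2.457 -0.424 1.998 0.049
step 14	q: 0.877 -0.429 1.361 0.052 -1.282	qdot: 0.979 0.475 5.895 3.342 -3.202	tip: -0.307 -0.786 0.731	u: -31.641 -3.127 -1.091 2.221 0.030
step 15	q: 0.886 -0.425 1.420 0.083 -1.313	qdot: 0.879 0.414 5.942 2.992 -3.061	tip: -0.319 -0.774 0.715	u: -32.147 -3.760 -1.703 2.404 0.011
step 16	q: 0.894 -0.421 1.480 0.112 -1.343	qdot: 0.777 0.351 5.970 2.640 -2.913	tip: -0.331 -0.761 0.699	u: -32.041 -4.332 -2.261 2.544 -0.013
step 17	q: 0.902 -0.418 1.540 0.136 -1.371	qdot: 0.676 0.290 5.983 2.310 -2.751	tip: -0.343 -0.747 0.682	u: -31.424 -4.825 -2.766 2.641 -0.044
step 18	q: 0.908 -0.415 1.599 0.158 -1.398	qdot: 0.579 0.233 5.982 2.016 -2.574	tip: -0.355 -0.733 0.666	u: -30.408 -5.230 -3.218 2.700 -0.084
step 19	q: 0.913 -0.413 1.659 0.177 -1.423	qdot: 0.487 0.181 5.970 1.760 -2.382	tip: -0.367 -0.718 0.649	u: -29.104 -5.541 -3.621 2.726 -0.132
step 20	q: 0.918 -0.411 1.719 0.193 -1.446	qdot: 0.401 0.132 5.947 1.540 -2.176	tip: -0.379 -0.701 0.633	u: -27.610 -5.759 -3.976 2.726 -0.188
step 21	q: 0.921 -0.410 1.778 0.207 -1.466	qdot: 0.323 0.084 5.913 1.350 -1.960	tip: -0.390 -0.685 0.617	u: -26.010 -5.888 -4.289 2.708 -0.249
step 22	q: 0.924 -0.410 1.837 0.220 -1.485	qdot: 0.253 0.038 5.869 1.184 -1.735	tip: -0.401 -0.667 0.601	u: -24.372 -5.935 -4.563 2.676 -0.315
step 23	q: 0.926 -0.410 1.895 0.231 -1.501	qdot: 0.190 -0.008 5.814 1.039 -1.505	tip: -0.411 -0.648 0.585	u: -22.753 -5.909 -4.803 2.636 -0.384
step 24	q: 0.928 -0.410 1.953 0.241 -1.515	qdot: 0.136 -0.051 5.749 0.913 -1.272	tip: -0.421 -0.629 0.570	u: -21.201 -5.821 -5.013 2.591 -0.456
step 25	q: 0.929 -0.411 2.010 0.250 -1.526	qdot: 0.090 -0.096 5.672 0.796 -1.040	tip: -0.430 -0.609 0.555	u: -19.742 -5.679 -5.197 2.544 -0.529
step 26	q: 0.930 -0.412 2.067 0.257 -1.536	qdot: 0.052 -0.140 5.585 0.686 -0.812	tip: -0.438 -0.589 0.540	u: -18.400 -5.493 -5.360 2.499 -0.601
step 27	q: 0.930 -0.413 2.122 0.263 -1.543	qdot: 0.022 -0.183 5.486 0.583 -0.589	tip: -0.445 -0.568 0.525	u: -17.195 -5.272 -5.503 2.457 -0.672
step 28	q: 0.930 -0.415 2.176 0.269 -1.547	qdot: -0.000 -0.225 5.377 0.486 -0.372	tip: -0.451 -0.547 0.510	u: -16.136 -5.026 -5.629 2.420 -0.742
step 29	q: 0.930 -0.418 2.230 0.273 -1.550	qdot: -0.016 -0.264 5.257 0.396 -0.165	tip: -0.457 -0.526 0.496	u: -15.232 -4.763 -5.741 2.387 -0.809
step 30	q: 0.930 -0.421 2.281 0.277 -1.551	qdot: -0.026 -0.300 5.127 0.308 0.030	tip: -0.461 -0.505 0.482	u: -14.484 -4.486 -5.840 2.360 -0.872
step 31	q: 0.930 -0.424 2.332 0.279 -1.549	qdot: -0.031 -0.336 4.989 0.214 0.198	tip: -0.465 -0.483 0.468	u: -13.907 -4.197 -5.928 2.341 -0.925
step 32	q: 0.930 -0.427 2.381 0.281 -1.547	qdot: -0.032 -0.366 4.842 0.130 0.357	tip: -0.468 -0.462 0.454	u: -13.473 -3.907 -6.003 2.326 -0.976
step 33	q: 0.929 -0.431 2.429 0.282 -1.542	qdot: -0.030 -0.390 4.687 0.055 0.506	tip: -0.469 -0.440 0.440	u: -13.171 -3.620 -6.065 2.317 -1.023
step 34	q: 0.929 -0.435 2.475 0.282 -1.537	qdot: -0.024 -0.406 4.526 0.001 0.647	tip: -0.470 -0.419 0.427	u: -12.993 -3.341 -6.113 2.310 -1.068
step 35	q: 0.929 -0.439 2.519 0.282 -1.529	qdot: -0.015 -0.407 4.362 -0.017 0.784	tip: -0.470 -0.398 0.414	u: -12.931 -3.073 -6.145 2.301 -1.110
step 36	q: 0.929 -0.443 2.562 0.282 -1.521	qdot: -0.006 -0.404 4.194 -0.029 0.907	tip: -0.469 -0.378 0.400	u: -12.958 -2.811 -6.163 2.296 -1.147
step 37	q: 0.929 -0.447 2.603 0.282 -1.511	qdot: 0.004 -0.396 4.023 -0.032 1.015	tip: -0.467 -0.358 0.388	u: -13.061 -2.556 -6.165 2.293 -1.178
step 38	q: 0.929 -0.451 2.643 0.282 -1.501	qdot: 0.012 -0.387 3.850 -0.042 1.104	tip: -0.465 -0.339 0.375	u: -13.220 -2.303 -6.152 2.296 -1.202
step 39	q: 0.929 -0.455 2.680 0.281 -1.489	qdot: 0.019 -0.377 3.675 -0.059 1.175	tip: -0.462 -0.320 0.363
final tip position (m): -0.462 -0.320 0.363


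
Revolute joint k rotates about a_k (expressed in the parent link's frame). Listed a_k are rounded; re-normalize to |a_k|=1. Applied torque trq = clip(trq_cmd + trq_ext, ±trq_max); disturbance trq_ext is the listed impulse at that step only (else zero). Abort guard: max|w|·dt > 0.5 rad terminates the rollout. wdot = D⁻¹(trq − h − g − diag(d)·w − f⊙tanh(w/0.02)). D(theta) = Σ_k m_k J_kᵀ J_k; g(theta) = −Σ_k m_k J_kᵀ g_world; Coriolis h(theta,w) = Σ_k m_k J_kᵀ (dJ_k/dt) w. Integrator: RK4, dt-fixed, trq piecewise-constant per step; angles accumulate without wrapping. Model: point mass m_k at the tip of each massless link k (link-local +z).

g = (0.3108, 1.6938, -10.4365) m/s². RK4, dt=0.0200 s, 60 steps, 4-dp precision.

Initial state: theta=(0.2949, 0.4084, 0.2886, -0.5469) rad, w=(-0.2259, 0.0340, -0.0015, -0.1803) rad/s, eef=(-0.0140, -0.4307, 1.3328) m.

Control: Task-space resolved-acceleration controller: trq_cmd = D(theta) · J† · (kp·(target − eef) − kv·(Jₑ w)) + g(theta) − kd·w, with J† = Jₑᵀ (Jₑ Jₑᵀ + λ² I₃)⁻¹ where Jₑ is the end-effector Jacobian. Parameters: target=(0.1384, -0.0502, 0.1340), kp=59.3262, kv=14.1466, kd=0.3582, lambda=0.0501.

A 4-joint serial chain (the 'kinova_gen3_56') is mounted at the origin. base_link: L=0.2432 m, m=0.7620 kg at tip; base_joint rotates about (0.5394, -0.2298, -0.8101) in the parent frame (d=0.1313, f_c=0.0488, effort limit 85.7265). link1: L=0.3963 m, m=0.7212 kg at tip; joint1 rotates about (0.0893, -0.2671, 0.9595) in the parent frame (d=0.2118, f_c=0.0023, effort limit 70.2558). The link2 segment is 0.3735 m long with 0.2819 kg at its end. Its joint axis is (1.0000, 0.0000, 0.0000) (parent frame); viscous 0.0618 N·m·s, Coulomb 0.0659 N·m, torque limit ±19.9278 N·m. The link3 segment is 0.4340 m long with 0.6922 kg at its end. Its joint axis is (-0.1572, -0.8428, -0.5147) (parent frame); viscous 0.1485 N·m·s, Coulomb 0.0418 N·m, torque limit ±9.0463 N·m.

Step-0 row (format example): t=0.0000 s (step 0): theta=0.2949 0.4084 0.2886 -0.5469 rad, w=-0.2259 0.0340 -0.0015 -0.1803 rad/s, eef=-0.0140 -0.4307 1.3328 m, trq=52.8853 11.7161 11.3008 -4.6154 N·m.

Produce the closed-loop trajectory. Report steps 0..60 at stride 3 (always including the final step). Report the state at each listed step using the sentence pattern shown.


t=0.0600 s (step 3): theta=0.5265 0.5983 0.2746 -1.2000 rad, w=4.8651 2.6501 1.7300 -13.9808 rad/s, eef=-0.0164 -0.4031 1.2377 m, trq=-8.7319 -2.0223 0.1918 -0.5218 N·m.
t=0.1200 s (step 6): theta=0.7440 0.5702 0.4818 -1.9812 rad, w=2.2113 -3.7335 4.7113 -12.5692 rad/s, eef=-0.0564 -0.3714 1.0675 m, trq=-18.1351 -2.1944 -3.8866 1.9140 N·m.
t=0.1800 s (step 9): theta=0.7944 0.2804 0.7087 -2.5599 rad, w=0.3391 -3.9233 0.9094 -4.8300 rad/s, eef=-0.0931 -0.3543 0.9853 m, trq=-1.7823 -3.0292 -9.7695 1.0738 N·m.
t=0.2400 s (step 12): theta=0.9653 0.0894 0.3772 -2.6909 rad, w=5.1572 -0.7347 -10.6944 0.0604 rad/s, eef=-0.0800 -0.3387 0.9404 m, trq=-0.3131 0.8030 -1.8318 -1.5900 N·m.
t=0.3000 s (step 15): theta=1.2580 0.1025 -0.2070 -2.7390 rad, w=4.1008 0.6352 -8.1837 -1.5217 rad/s, eef=-0.0590 -0.3014 0.8181 m, trq=-8.8043 -1.0032 0.2430 0.1261 N·m.
t=0.3600 s (step 18): theta=1.4443 0.1418 -0.6257 -2.8329 rad, w=2.1467 0.6043 -6.0445 -1.4559 rad/s, eef=-0.0395 -0.2549 0.6824 m, trq=-7.7479 -1.0879 2.5318 1.1421 N·m.
t=0.4200 s (step 21): theta=1.5202 0.1687 -0.9473 -2.9087 rad, w=0.4268 0.2517 -4.7539 -1.0826 rad/s, eef=-0.0173 -0.2106 0.5613 m, trq=-6.2424 -0.7744 4.2185 1.5532 N·m.
t=0.4800 s (step 24): theta=1.5021 0.1680 -1.2003 -2.9659 rad, w=-0.9743 -0.2984 -3.7093 -0.8426 rad/s, eef=0.0024 -0.1735 0.4604 m, trq=-5.3293 -0.4434 4.8994 1.6689 N·m.
t=0.5400 s (step 27): theta=1.4104 0.1317 -1.3953 -3.0107 rad, w=-2.0300 -0.9137 -2.8185 -0.6485 rad/s, eef=0.0176 -0.1453 0.3816 m, trq=-4.7394 -0.1024 4.8122 1.5590 N·m.
t=0.6000 s (step 30): theta=1.2651 0.0596 -1.5421 -3.0433 rad, w=-2.7681 -1.4791 -2.0992 -0.4332 rad/s, eef=0.0302 -0.1252 0.3237 m, trq=-4.2017 0.2403 4.2777 1.3091 N·m.
t=0.6600 s (step 33): theta=1.0833 -0.0429 -1.6513 -3.0622 rad, w=-3.2601 -1.9221 -1.5661 -0.1980 rad/s, eef=0.0429 -0.1107 0.2834 m, trq=-3.5691 0.5493 3.5282 1.0109 N·m.
t=0.7200 s (step 36): theta=0.8773 -0.1678 -1.7339 -3.0674 rad, w=-3.5874 -2.2260 -1.2086 0.0195 rad/s, eef=0.0567 -0.0991 0.2558 m, trq=-2.8340 0.7720 2.6800 0.7370 N·m.
t=0.7800 s (step 39): theta=0.6547 -0.3080 -1.7996 -3.0615 rad, w=-3.8332 -2.4383 -0.9976 0.1767 rad/s, eef=0.0712 -0.0881 0.2368 m, trq=-2.1077 0.8459 1.7700 0.5502 N·m.
t=0.8400 s (step 42): theta=0.4173 -0.4602 -1.8565 -3.0464 rad, w=-4.0868 -2.6538 -0.9070 0.3239 rad/s, eef=0.0854 -0.0767 0.2239 m, trq=-1.2340 0.6790 0.8542 0.3666 N·m.
t=0.9000 s (step 45): theta=0.1666 -0.6305 -1.9078 -3.0235 rad, w=-4.2039 -3.0615 -0.7604 0.4334 rad/s, eef=0.0983 -0.0649 0.2159 m, trq=2.7513 -0.1452 0.3719 0.2183 N·m.
t=0.9600 s (step 48): theta=-0.0600 -0.8239 -1.9358 -2.9979 rad, w=-3.0845 -3.2401 -0.0821 0.3758 rad/s, eef=0.1095 -0.0530 0.2124 m, trq=9.9671 -1.2614 0.4075 0.1971 N·m.
t=1.0200 s (step 51): theta=-0.1810 -0.9978 -1.9163 -2.9843 rad, w=-0.9506 -2.4677 0.6891 0.0393 rad/s, eef=0.1179 -0.0442 0.2092 m, trq=10.1483 -1.4839 0.2460 0.3315 N·m.
t=1.0800 s (step 54): theta=-0.1860 -1.1230 -1.8599 -2.9933 rad, w=0.6556 -1.7867 1.1441 -0.3435 rad/s, eef=0.1241 -0.0415 0.2044 m, trq=7.7011 -1.3058 0.1995 0.3761 N·m.
t=1.1400 s (step 57): theta=-0.1195 -1.2239 -1.7844 -3.0252 rad, w=1.4430 -1.6436 1.3258 -0.7104 rad/s, eef=0.1297 -0.0437 0.1996 m, trq=4.6002 -0.7997 0.1540 0.3576 N·m.
t=1.2000 s (step 60): theta=-0.0295 -1.3267 -1.7080 -3.0751 rad, w=1.4478 -1.7921 1.1621 -0.9103 rad/s, eef=0.1351 -0.0490 0.1963 m.


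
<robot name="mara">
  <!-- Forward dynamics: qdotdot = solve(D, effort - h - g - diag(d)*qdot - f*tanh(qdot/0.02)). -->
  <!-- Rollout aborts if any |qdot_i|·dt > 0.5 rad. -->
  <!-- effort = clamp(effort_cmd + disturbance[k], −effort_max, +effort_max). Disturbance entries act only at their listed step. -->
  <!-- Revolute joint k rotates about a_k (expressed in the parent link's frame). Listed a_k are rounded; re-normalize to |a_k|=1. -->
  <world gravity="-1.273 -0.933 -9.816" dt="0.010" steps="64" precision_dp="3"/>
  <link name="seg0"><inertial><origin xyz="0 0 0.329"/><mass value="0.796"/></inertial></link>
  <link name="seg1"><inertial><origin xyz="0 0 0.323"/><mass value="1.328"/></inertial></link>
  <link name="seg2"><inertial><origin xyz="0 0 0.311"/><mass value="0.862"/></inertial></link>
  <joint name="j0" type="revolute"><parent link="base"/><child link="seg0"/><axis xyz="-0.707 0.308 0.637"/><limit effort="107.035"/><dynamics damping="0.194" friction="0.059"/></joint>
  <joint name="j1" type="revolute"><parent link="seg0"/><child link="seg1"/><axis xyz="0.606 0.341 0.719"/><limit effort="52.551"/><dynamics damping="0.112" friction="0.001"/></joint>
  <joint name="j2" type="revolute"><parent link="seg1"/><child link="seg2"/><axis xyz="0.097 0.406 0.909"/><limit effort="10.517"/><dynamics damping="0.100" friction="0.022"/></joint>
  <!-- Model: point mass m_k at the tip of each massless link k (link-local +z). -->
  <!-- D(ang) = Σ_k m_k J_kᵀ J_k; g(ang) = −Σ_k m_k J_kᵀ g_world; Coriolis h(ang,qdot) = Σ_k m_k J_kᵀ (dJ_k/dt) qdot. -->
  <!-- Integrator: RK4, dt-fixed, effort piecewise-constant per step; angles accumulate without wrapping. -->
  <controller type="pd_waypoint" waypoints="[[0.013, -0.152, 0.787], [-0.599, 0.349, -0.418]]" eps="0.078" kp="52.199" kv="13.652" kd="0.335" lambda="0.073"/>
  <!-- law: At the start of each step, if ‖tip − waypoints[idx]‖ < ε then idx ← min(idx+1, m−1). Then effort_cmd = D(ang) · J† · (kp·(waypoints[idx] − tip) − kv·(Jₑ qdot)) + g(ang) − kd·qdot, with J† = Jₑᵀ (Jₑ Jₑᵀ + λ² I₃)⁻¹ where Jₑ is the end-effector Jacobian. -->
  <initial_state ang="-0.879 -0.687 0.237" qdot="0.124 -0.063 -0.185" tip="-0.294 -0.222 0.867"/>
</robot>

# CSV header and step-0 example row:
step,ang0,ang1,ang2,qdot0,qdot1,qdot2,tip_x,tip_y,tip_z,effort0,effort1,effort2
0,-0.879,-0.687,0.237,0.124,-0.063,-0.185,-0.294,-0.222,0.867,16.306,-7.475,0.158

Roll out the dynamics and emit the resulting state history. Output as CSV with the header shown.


step,ang0,ang1,ang2,qdot0,qdot1,qdot2,tip_x,tip_y,tip_z,effort0,effort1,effort2
1,-0.878,-0.690,0.239,0.086,-0.433,0.532,-0.293,-0.221,0.867,14.837,-6.606,-0.084
2,-0.877,-0.695,0.246,0.102,-0.632,0.832,-0.291,-0.220,0.868,13.583,-5.888,-0.154
3,-0.876,-0.702,0.255,0.132,-0.757,0.962,-0.289,-0.218,0.869,12.481,-5.269,-0.158
4,-0.874,-0.710,0.265,0.160,-0.850,1.019,-0.286,-0.216,0.870,11.501,-4.724,-0.136
5,-0.873,-0.719,0.275,0.181,-0.926,1.045,-0.282,-0.213,0.871,10.625,-4.241,-0.107
6,-0.871,-0.728,0.285,0.194,-0.995,1.057,-0.279,-0.210,0.872,9.839,-3.810,-0.076
7,-0.869,-0.739,0.296,0.197,-1.060,1.063,-0.275,-0.207,0.873,9.135,-3.426,-0.047
8,-0.867,-0.750,0.307,0.191,-1.123,1.065,-0.271,-0.204,0.875,8.505,-3.083,-0.019
9,-0.865,-0.761,0.317,0.177,-1.185,1.063,-0.267,-0.200,0.876,7.940,-2.777,0.006
10,-0.863,-0.773,0.328,0.156,-1.247,1.058,-0.263,-0.197,0.877,7.435,-2.505,0.029
11,-0.862,-0.786,0.338,0.127,-1.309,1.050,-0.259,-0.193,0.878,6.985,-2.263,0.050
12,-0.861,-0.799,0.349,0.093,-1.372,1.038,-0.255,-0.190,0.879,6.584,-2.048,0.069
13,-0.860,-0.813,0.359,0.053,-1.436,1.022,-0.250,-0.186,0.881,6.228,-1.858,0.087
14,-0.860,-0.828,0.369,0.010,-1.498,1.001,-0.246,-0.182,0.881,5.913,-1.692,0.104
15,-0.860,-0.843,0.379,-0.029,-1.547,0.975,-0.242,-0.179,0.882,5.630,-1.552,0.120
16,-0.860,-0.859,0.389,-0.069,-1.594,0.948,-0.237,-0.175,0.883,5.380,-1.430,0.134
17,-0.861,-0.875,0.398,-0.114,-1.645,0.919,-0.233,-0.172,0.884,5.163,-1.323,0.146
18,-0.863,-0.892,0.407,-0.162,-1.697,0.887,-0.229,-0.168,0.884,4.976,-1.229,0.156
19,-0.865,-0.909,0.416,-0.211,-1.750,0.851,-0.224,-0.165,0.885,4.817,-1.149,0.166
20,-0.867,-0.927,0.424,-0.261,-1.801,0.811,-0.220,-0.162,0.885,4.684,-1.080,0.174
21,-0.870,-0.945,0.432,-0.310,-1.850,0.768,-0.215,-0.159,0.885,4.575,-1.022,0.180
22,-0.873,-0.964,0.440,-0.358,-1.895,0.722,-0.211,-0.156,0.885,4.488,-0.974,0.185
23,-0.877,-0.983,0.447,-0.403,-1.936,0.675,-0.207,-0.153,0.885,4.422,-0.933,0.187
24,-0.881,-1.003,0.453,-0.446,-1.971,0.626,-0.202,-0.150,0.885,4.374,-0.899,0.188
25,-0.886,-1.023,0.459,-0.484,-2.001,0.577,-0.198,-0.148,0.885,4.344,-0.870,0.186
26,-0.891,-1.043,0.465,-0.519,-2.024,0.528,-0.193,-0.146,0.885,4.330,-0.844,0.181
27,-0.896,-1.063,0.470,-0.549,-2.041,0.481,-0.189,-0.144,0.884,4.329,-0.821,0.174
28,-0.902,-1.083,0.474,-0.574,-2.052,0.435,-0.185,-0.142,0.884,4.340,-0.798,0.165
29,-0.908,-1.104,0.478,-0.595,-2.057,0.391,-0.180,-0.141,0.883,4.361,-0.775,0.153
30,-0.914,-1.125,0.482,-0.612,-2.056,0.350,-0.176,-0.139,0.882,4.391,-0.750,0.140
31,-0.920,-1.145,0.485,-0.624,-2.049,0.312,-0.171,-0.138,0.882,4.428,-0.723,0.125
32,-0.926,-1.165,0.488,-0.632,-2.036,0.276,-0.167,-0.137,0.881,4.470,-0.692,0.109
33,-0.933,-1.186,0.491,-0.636,-2.019,0.243,-0.162,-0.136,0.880,4.517,-0.659,0.092
34,-0.939,-1.206,0.493,-0.636,-1.998,0.212,-0.157,-0.135,0.879,4.566,-0.621,0.075
35,-0.945,-1.226,0.495,-0.634,-1.973,0.183,-0.153,-0.135,0.878,4.617,-0.580,0.057
36,-0.952,-1.245,0.497,-0.628,-1.944,0.157,-0.148,-0.134,0.877,4.670,-0.536,0.040
37,-0.958,-1.265,0.498,-0.621,-1.913,0.133,-0.144,-0.134,0.876,4.722,-0.488,0.022
38,-0.964,-1.284,0.499,-0.611,-1.879,0.111,-0.139,-0.134,0.875,4.774,-0.437,0.006
39,-0.970,-1.302,0.500,-0.599,-1.843,0.090,-0.135,-0.134,0.874,4.824,-0.383,-0.010
40,-0.976,-1.320,0.501,-0.586,-1.805,0.071,-0.131,-0.134,0.873,4.874,-0.328,-0.026
41,-0.982,-1.338,0.502,-0.572,-1.766,0.054,-0.126,-0.134,0.871,4.921,-0.270,-0.040
42,-0.987,-1.356,0.502,-0.557,-1.725,0.038,-0.122,-0.134,0.870,4.967,-0.211,-0.053
43,-0.993,-1.373,0.503,-0.541,-1.684,0.025,-0.118,-0.135,0.869,5.012,-0.152,-0.066
44,-0.998,-1.389,0.503,-0.523,-1.641,0.016,-0.113,-0.135,0.868,5.056,-0.092,-0.080
45,-1.003,-1.405,0.503,-0.506,-1.598,0.011,-0.109,-0.136,0.867,5.099,-0.033,-0.093
46,-1.008,-1.421,0.503,-0.488,-1.555,0.007,-0.105,-0.136,0.866,5.140,0.026,-0.106
47,-1.013,-1.437,0.503,-0.469,-1.511,0.003,-0.101,-0.137,0.864,5.179,0.085,-0.117
48,-1.018,-1.451,0.503,-0.451,-1.468,0.000,-0.097,-0.138,0.863,5.216,0.143,-0.127
49,-1.022,-1.466,0.503,-0.433,-1.425,-0.002,-0.093,-0.138,0.862,5.250,0.199,-0.137
50,-1.026,-1.480,0.503,-0.416,-1.382,-0.005,-0.089,-0.139,0.861,5.281,0.255,-0.145
51,-1.030,-1.494,0.503,-0.398,-1.340,-0.007,-0.086,-0.140,0.860,5.311,0.309,-0.152
52,-1.034,-1.507,0.503,-0.381,-1.298,-0.009,-0.082,-0.140,0.859,5.338,0.361,-0.159
53,-1.038,-1.520,0.503,-0.365,-1.257,-0.012,-0.078,-0.141,0.857,5.364,0.412,-0.164
54,-1.042,-1.532,0.503,-0.349,-1.217,-0.014,-0.075,-0.142,0.856,5.387,0.461,-0.169
55,-1.045,-1.544,0.503,-0.333,-1.177,-0.016,-0.072,-0.143,0.855,5.409,0.508,-0.173
56,-1.048,-1.555,0.502,-0.319,-1.139,-0.018,-0.068,-0.144,0.854,5.429,0.553,-0.177
57,-1.051,-1.567,0.502,-0.304,-1.101,-0.020,-0.065,-0.144,0.853,5.448,0.597,-0.179
58,-1.054,-1.577,0.502,-0.290,-1.063,-0.023,-0.062,-0.145,0.852,5.466,0.638,-0.182
59,-1.057,-1.588,0.502,-0.277,-1.027,-0.025,-0.059,-0.146,0.851,5.482,0.678,-0.183
60,-1.060,-1.598,0.502,-0.265,-0.991,-0.027,-0.056,-0.147,0.850,5.497,0.715,-0.185
61,-1.062,-1.608,0.501,-0.252,-0.957,-0.030,-0.053,-0.148,0.849,5.511,0.751,-0.186
62,-1.065,-1.617,0.501,-0.241,-0.923,-0.032,-0.051,-0.148,0.848,5.524,0.785,-0.186
63,-1.067,-1.626,0.501,-0.230,-0.890,-0.034,-0.048,-0.149,0.847,5.536,0.817,-0.187
64,-1.070,-1.635,0.500,-0.219,-0.858,-0.036,-0.045,-0.150,0.846,,,


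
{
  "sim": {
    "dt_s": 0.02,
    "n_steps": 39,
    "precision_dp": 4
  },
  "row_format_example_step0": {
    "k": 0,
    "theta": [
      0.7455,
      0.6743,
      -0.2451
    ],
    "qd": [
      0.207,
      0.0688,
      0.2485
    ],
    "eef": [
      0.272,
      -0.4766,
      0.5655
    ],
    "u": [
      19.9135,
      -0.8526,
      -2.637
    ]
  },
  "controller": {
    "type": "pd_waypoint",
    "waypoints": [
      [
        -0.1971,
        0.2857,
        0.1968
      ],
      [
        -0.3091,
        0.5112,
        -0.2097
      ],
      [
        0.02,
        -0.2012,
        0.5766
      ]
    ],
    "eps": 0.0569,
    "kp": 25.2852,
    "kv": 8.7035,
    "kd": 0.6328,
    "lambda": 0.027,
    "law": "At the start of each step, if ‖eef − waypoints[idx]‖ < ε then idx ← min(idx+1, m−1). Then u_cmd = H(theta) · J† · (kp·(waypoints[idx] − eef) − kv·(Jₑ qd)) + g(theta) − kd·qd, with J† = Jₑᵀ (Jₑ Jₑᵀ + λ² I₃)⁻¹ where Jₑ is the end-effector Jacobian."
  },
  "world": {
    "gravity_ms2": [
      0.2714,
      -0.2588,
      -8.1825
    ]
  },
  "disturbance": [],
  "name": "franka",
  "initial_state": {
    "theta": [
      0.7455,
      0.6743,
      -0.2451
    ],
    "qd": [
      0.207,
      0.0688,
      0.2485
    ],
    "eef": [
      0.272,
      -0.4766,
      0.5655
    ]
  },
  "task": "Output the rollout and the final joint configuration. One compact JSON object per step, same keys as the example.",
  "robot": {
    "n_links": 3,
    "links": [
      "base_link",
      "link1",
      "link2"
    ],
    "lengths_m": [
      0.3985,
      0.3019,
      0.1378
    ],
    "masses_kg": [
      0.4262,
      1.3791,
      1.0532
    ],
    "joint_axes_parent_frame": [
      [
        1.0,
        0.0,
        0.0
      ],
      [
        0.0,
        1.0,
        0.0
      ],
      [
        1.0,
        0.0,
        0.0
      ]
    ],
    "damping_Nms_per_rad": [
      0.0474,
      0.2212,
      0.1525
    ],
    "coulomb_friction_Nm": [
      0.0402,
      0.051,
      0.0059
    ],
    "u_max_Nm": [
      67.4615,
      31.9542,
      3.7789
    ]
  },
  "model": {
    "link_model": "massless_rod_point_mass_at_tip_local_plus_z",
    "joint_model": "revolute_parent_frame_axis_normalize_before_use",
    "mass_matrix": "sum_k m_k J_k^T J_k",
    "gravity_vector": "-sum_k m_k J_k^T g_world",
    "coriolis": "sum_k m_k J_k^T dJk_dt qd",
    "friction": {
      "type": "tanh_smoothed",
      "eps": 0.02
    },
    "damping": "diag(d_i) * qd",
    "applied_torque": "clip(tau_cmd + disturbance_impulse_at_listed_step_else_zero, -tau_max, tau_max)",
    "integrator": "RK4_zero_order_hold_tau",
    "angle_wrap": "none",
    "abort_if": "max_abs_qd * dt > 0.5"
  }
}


{"k":1,"theta":[0.7615,0.6775,-0.3181],"qd":[1.3521,0.2557,-7.1354],"eef":[0.2713,-0.4764,0.5622],"u":[13.7475,-1.1118,2.122]}
{"k":2,"theta":[0.7899,0.684,-0.4308],"qd":[1.5114,0.3848,-4.2964],"eef":[0.2699,-0.4777,0.5544],"u":[1.5299,-1.164,-0.4682]}
{"k":3,"theta":[0.8224,0.6928,-0.5193],"qd":[1.7398,0.4926,-4.5425],"eef":[0.2692,-0.4832,0.542],"u":[-5.8888,-1.1111,-0.5705]}
{"k":4,"theta":[0.8577,0.7035,-0.6048],"qd":[1.7896,0.5791,-4.0391],"eef":[0.2686,-0.4896,0.5271],"u":[-11.2729,-0.9836,-1.0853]}
{"k":5,"theta":[0.8933,0.7159,-0.6834],"qd":[1.7786,0.6589,-3.8393],"eef":[0.2683,-0.4963,0.5109],"u":[-14.7876,-0.8303,-1.2771]}
{"k":6,"theta":[0.9282,0.7299,-0.7582],"qd":[1.7135,0.7387,-3.6624],"eef":[0.268,-0.5021,0.4942],"u":[-17.1073,-0.6796,-1.387]}
{"k":7,"theta":[0.9615,0.7455,-0.8299],"qd":[1.6147,0.8232,-3.5374],"eef":[0.2679,-0.5065,0.4775],"u":[-18.586,-0.5481,-1.4141]}
{"k":8,"theta":[0.9926,0.7629,-0.8995],"qd":[1.4929,0.9144,-3.4405],"eef":[0.2678,-0.5094,0.4613],"u":[-19.4793,-0.4427,-1.39]}
{"k":9,"theta":[1.021,0.7821,-0.9673],"qd":[1.3559,1.0131,-3.3619],"eef":[0.2679,-0.5104,0.4458],"u":[-19.9576,-0.3645,-1.3313]}
{"k":10,"theta":[1.0467,0.8035,-1.0337],"qd":[1.2088,1.1189,-3.2933],"eef":[0.268,-0.5096,0.4313],"u":[-20.1379,-0.3117,-1.2501]}
{"k":11,"theta":[1.0693,0.827,-1.0987],"qd":[1.0551,1.2311,-3.229],"eef":[0.2683,-0.5069,0.4179],"u":[-20.1007,-0.2811,-1.1548]}
{"k":12,"theta":[1.0888,0.8527,-1.1625],"qd":[0.8971,1.3486,-3.1648],"eef":[0.2686,-0.5024,0.4055],"u":[-19.9019,-0.2694,-1.0517]}
{"k":13,"theta":[1.1052,0.8809,-1.2249],"qd":[0.7361,1.4705,-3.0978],"eef":[0.2689,-0.4961,0.3944],"u":[-19.5796,-0.2734,-0.9451]}
{"k":14,"theta":[1.1183,0.9116,-1.286],"qd":[0.5729,1.5954,-3.0256],"eef":[0.2692,-0.4882,0.3844],"u":[-19.1602,-0.2907,-0.8383]}
{"k":15,"theta":[1.1281,0.9448,-1.3456],"qd":[0.4081,1.722,-2.9469],"eef":[0.2696,-0.4787,0.3756],"u":[-18.6612,-0.3198,-0.7339]}
{"k":16,"theta":[1.1346,0.9805,-1.4035],"qd":[0.2417,1.8492,-2.8608],"eef":[0.2699,-0.4677,0.3679],"u":[-18.0944,-0.3596,-0.6338]}
{"k":17,"theta":[1.1378,1.0187,-1.4597],"qd":[0.0738,1.9753,-2.7669],"eef":[0.2701,-0.4553,0.3613],"u":[-17.4672,-0.4096,-0.5394]}
{"k":18,"theta":[1.1376,1.0595,-1.5139],"qd":[-0.0945,2.0992,-2.6664],"eef":[0.2701,-0.4415,0.3558],"u":[-16.7946,-0.47,-0.4514]}
{"k":19,"theta":[1.1341,1.1026,-1.566],"qd":[-0.264,2.2189,-2.5579],"eef":[0.27,-0.4265,0.3512],"u":[-16.0743,-0.541,-0.3718]}
{"k":20,"theta":[1.1271,1.1482,-1.6159],"qd":[-0.4359,2.3326,-2.4426],"eef":[0.2697,-0.4104,0.3475],"u":[-15.3029,-0.6233,-0.3011]}
{"k":21,"theta":[1.1167,1.1959,-1.6635],"qd":[-0.6101,2.4383,-2.3221],"eef":[0.2691,-0.3931,0.3446],"u":[-14.4843,-0.7178,-0.2395]}
{"k":22,"theta":[1.1027,1.2456,-1.7086],"qd":[-0.7868,2.534,-2.1981],"eef":[0.2681,-0.3747,0.3424],"u":[-13.6234,-0.8255,-0.1872]}
{"k":23,"theta":[1.0853,1.2971,-1.7512],"qd":[-0.966,2.6178,-2.0721],"eef":[0.2669,-0.3554,0.3408],"u":[-12.7261,-0.947,-0.1444]}
{"k":24,"theta":[1.0642,1.3502,-1.7913],"qd":[-1.1475,2.6875,-1.9463],"eef":[0.2652,-0.3352,0.3398],"u":[-11.7997,-1.0828,-0.111]}
{"k":25,"theta":[1.0395,1.4045,-1.8289],"qd":[-1.331,2.7414,-1.8226],"eef":[0.263,-0.3141,0.3392],"u":[-10.853,-1.2329,-0.087]}
{"k":26,"theta":[1.011,1.4597,-1.8641],"qd":[-1.5159,2.7778,-1.703],"eef":[0.2604,-0.2923,0.3388],"u":[-9.8959,-1.3965,-0.0721]}
{"k":27,"theta":[0.9789,1.5155,-1.8969],"qd":[-1.7014,2.7954,-1.5896],"eef":[0.2574,-0.2697,0.3386],"u":[-8.9388,-1.5725,-0.066]}
{"k":28,"theta":[0.9431,1.5714,-1.9276],"qd":[-1.8861,2.7933,-1.484],"eef":[0.2538,-0.2466,0.3384],"u":[-7.9925,-1.7588,-0.0684]}
{"k":29,"theta":[0.9036,1.627,-1.9562],"qd":[-2.0685,2.7713,-1.3877],"eef":[0.2497,-0.223,0.3382],"u":[-7.0672,-1.9527,-0.0789]}
{"k":30,"theta":[0.8606,1.682,-1.983],"qd":[-2.2467,2.7298,-1.3016],"eef":[0.2452,-0.1991,0.3377],"u":[-6.172,-2.151,-0.0972]}
{"k":31,"theta":[0.814,1.736,-2.0082],"qd":[-2.4185,2.6695,-1.2264],"eef":[0.2402,-0.1749,0.3369],"u":[-5.3146,-2.3497,-0.123]}
{"k":32,"theta":[0.764,1.7887,-2.032],"qd":[-2.5815,2.5921,-1.1622],"eef":[0.2349,-0.1506,0.3356],"u":[-4.5005,-2.5446,-0.156]}
{"k":33,"theta":[0.7109,1.8396,-2.0547],"qd":[-2.7335,2.4994,-1.1089],"eef":[0.2293,-0.1264,0.3337],"u":[-3.7334,-2.7313,-0.1958]}
{"k":34,"theta":[0.6549,1.8885,-2.0764],"qd":[-2.8721,2.394,-1.0657],"eef":[0.2234,-0.1024,0.3312],"u":[-3.0149,-2.9054,-0.2418]}
{"k":35,"theta":[0.5963,1.9352,-2.0973],"qd":[-2.9955,2.2785,-1.0321],"eef":[0.2174,-0.0786,0.328],"u":[-2.3448,-3.0627,-0.2935]}
{"k":36,"theta":[0.5354,1.9796,-2.1177],"qd":[-3.1022,2.1555,-1.007],"eef":[0.2113,-0.0554,0.3241],"u":[-1.7216,-3.1996,-0.3501]}
{"k":37,"theta":[0.4725,2.0214,-2.1376],"qd":[-3.1913,2.0279,-0.9896],"eef":[0.2052,-0.0327,0.3194],"u":[-1.1424,-3.3131,-0.4107]}
{"k":38,"theta":[0.408,2.0607,-2.1573],"qd":[-3.2625,1.8983,-0.979],"eef":[0.1991,-0.0106,0.3139],"u":[-0.604,-3.401,-0.4744]}
{"k":39,"theta":[0.3422,2.0973,-2.1769],"qd":[-3.3159,1.7691,-0.9742],"eef":[0.1931,0.0106,0.3076]}
{"summary": "final theta (rad): 0.3422 2.0973 -2.1769"}
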